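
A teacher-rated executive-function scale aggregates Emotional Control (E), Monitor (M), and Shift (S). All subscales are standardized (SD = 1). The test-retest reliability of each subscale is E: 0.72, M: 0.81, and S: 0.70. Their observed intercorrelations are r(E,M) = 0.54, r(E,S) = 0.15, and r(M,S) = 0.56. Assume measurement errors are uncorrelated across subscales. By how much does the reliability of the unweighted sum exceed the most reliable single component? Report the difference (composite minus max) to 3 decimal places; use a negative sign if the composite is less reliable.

0.050

Var(sum) = 3 + 2.5 = 5.5; true-score variance = 2.23 + 2.5 = 4.73; composite reliability = 0.8600.
Max component reliability = 0.8100.
Difference = 0.8600 − 0.8100 = 0.050.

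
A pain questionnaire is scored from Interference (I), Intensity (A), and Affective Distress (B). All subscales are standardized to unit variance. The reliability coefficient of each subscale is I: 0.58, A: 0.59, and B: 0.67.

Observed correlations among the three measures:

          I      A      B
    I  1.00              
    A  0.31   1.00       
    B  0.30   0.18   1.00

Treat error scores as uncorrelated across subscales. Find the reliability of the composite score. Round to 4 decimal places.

0.7467

Var(I+A+B) = 3 + 2·[0.31 + 0.30 + 0.18] = 3 + 1.58 = 4.58.
With uncorrelated errors the cross-covariances are all true-score covariance, so they carry over unchanged; only the diagonal terms shrink to ρᵢσᵢ².
True-score variance = [0.58 + 0.59 + 0.67] + 1.58 = 1.84 + 1.58 = 3.42.
Reliability = 3.42 / 4.58 = 0.7467.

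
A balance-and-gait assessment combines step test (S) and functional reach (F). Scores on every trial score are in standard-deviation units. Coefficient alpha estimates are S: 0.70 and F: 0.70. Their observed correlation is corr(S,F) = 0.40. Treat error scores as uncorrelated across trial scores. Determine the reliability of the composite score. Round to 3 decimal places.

Var(S+F) = 2 + 2·[0.40] = 2 + 0.8 = 2.8.
Under uncorrelated errors the observed covariances equal the true-score covariances, so only the own-variance terms attenuate.
True-score variance = [0.70 + 0.70] + 0.8 = 1.4 + 0.8 = 2.2.
Reliability = 2.2 / 2.8 = 0.786.

0.786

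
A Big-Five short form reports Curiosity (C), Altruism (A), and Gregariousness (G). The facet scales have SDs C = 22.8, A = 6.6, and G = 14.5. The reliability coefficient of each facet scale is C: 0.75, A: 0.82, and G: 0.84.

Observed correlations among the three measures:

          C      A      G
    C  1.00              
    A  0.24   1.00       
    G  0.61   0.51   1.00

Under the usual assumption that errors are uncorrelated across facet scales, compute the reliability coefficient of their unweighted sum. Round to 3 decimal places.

Var(C+A+G) = 22.8² + 6.6² + 14.5² + 2·[22.8·6.6·0.24 + 22.8·14.5·0.61 + 6.6·14.5·0.51] = 773.65 + 573.176 = 1346.83.
With uncorrelated errors the cross-covariances are all true-score covariance, so they carry over unchanged; only the diagonal terms shrink to ρᵢσᵢ².
True-score variance = [22.8²·0.75 + 6.6²·0.82 + 14.5²·0.84] + 573.176 = 602.209 + 573.176 = 1175.39.
Reliability = 1175.39 / 1346.83 = 0.873.

0.873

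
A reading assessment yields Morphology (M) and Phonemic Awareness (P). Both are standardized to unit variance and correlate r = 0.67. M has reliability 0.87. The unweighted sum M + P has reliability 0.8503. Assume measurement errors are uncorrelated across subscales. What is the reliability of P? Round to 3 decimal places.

Var(M+P) = 2 + 2·0.67 = 3.340.
True-score variance = ρ_M + ρ_P + 2·0.67, so 0.8503 = (0.87 + ρ_P + 1.34) / 3.340.
ρ_P = 0.8503·3.340 − 0.87 − 1.34 = 0.630.

0.630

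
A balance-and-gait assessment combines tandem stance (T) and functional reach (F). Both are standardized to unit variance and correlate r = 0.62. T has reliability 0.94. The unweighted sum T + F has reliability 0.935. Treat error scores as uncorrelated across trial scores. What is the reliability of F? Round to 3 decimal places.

0.849

Var(T+F) = 2 + 2·0.62 = 3.240.
True-score variance = ρ_T + ρ_F + 2·0.62, so 0.935 = (0.94 + ρ_F + 1.24) / 3.240.
ρ_F = 0.935·3.240 − 0.94 − 1.24 = 0.849.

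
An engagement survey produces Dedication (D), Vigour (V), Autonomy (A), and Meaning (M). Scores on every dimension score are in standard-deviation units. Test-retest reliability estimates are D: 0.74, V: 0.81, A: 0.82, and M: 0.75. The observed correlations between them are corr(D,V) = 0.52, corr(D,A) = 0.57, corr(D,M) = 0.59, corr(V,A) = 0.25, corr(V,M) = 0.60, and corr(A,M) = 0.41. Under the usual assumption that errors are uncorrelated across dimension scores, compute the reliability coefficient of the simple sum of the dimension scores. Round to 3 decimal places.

0.911

Var(D+V+A+M) = 4 + 2·[0.52 + 0.57 + 0.59 + 0.25 + 0.60 + 0.41] = 4 + 5.88 = 9.88.
With uncorrelated errors the cross-covariances are all true-score covariance, so they carry over unchanged; only the diagonal terms shrink to ρᵢσᵢ².
True-score variance = [0.74 + 0.81 + 0.82 + 0.75] + 5.88 = 3.12 + 5.88 = 9.
Reliability = 9 / 9.88 = 0.911.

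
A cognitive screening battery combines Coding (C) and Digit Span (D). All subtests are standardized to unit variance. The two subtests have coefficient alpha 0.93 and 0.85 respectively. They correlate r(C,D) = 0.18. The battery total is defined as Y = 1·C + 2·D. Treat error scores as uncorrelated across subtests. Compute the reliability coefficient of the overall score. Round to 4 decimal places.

0.8829

Var(Y) = 1 + 2² + 2·[2·0.18] = 5 + 0.72 = 5.72.
Under uncorrelated errors the observed covariances equal the true-score covariances, so only the own-variance terms attenuate.
True-score variance = [0.93 + 2²·0.85] + 0.72 = 4.33 + 0.72 = 5.05.
Reliability = 5.05 / 5.72 = 0.8829.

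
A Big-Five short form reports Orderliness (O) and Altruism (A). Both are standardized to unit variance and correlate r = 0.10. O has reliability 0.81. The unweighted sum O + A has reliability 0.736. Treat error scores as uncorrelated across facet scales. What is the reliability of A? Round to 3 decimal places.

Var(O+A) = 2 + 2·0.10 = 2.200.
True-score variance = ρ_O + ρ_A + 2·0.10, so 0.736 = (0.81 + ρ_A + 0.20) / 2.200.
ρ_A = 0.736·2.200 − 0.81 − 0.20 = 0.609.

0.609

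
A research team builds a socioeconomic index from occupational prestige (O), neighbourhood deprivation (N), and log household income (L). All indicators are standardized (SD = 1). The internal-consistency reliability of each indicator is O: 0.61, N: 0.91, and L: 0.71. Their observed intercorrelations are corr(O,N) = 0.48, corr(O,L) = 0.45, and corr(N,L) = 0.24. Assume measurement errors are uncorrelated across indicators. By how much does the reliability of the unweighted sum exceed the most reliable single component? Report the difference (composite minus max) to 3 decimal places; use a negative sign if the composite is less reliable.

Var(sum) = 3 + 2.34 = 5.34; true-score variance = 2.23 + 2.34 = 4.57; composite reliability = 0.8558.
Max component reliability = 0.9100.
Difference = 0.8558 − 0.9100 = -0.054.

-0.054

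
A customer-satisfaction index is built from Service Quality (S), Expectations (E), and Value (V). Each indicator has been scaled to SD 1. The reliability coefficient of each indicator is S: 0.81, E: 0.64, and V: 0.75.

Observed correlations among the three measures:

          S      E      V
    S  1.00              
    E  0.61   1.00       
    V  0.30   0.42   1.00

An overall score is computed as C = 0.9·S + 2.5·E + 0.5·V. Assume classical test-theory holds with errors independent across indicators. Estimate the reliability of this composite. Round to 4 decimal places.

Var(C) = 0.9² + 2.5² + 0.5² + 2·[2.25·0.61 + 0.45·0.30 + 1.25·0.42] = 7.31 + 4.065 = 11.375.
Under uncorrelated errors the observed covariances equal the true-score covariances, so only the own-variance terms attenuate.
True-score variance = [0.9²·0.81 + 2.5²·0.64 + 0.5²·0.75] + 4.065 = 4.8436 + 4.065 = 8.9086.
Reliability = 8.9086 / 11.375 = 0.7832.

0.7832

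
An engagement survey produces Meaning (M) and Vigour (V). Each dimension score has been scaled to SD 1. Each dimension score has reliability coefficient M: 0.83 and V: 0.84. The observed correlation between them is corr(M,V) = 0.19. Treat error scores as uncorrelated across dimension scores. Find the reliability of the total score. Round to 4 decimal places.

0.8613

Var(M+V) = 2 + 2·[0.19] = 2 + 0.38 = 2.38.
Because errors are independent across components, Cov(Tᵢ,Tⱼ) = Cov(Xᵢ,Xⱼ); the off-diagonal part of the true-score variance is the same as above.
True-score variance = [0.83 + 0.84] + 0.38 = 1.67 + 0.38 = 2.05.
Reliability = 2.05 / 2.38 = 0.8613.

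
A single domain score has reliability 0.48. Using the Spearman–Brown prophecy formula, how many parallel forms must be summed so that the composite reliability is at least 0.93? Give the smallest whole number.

k ≥ ρ*(1−ρ₁)/(ρ₁(1−ρ*)) = 0.93·0.52 / (0.48·0.07) = 14.393.
Smallest integer k = 15.

15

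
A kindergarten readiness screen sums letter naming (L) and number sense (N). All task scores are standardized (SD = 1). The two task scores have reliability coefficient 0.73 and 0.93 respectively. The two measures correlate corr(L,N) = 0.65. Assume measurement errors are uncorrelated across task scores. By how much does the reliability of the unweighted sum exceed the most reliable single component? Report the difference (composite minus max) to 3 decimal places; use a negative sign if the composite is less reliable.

-0.033

Var(sum) = 2 + 1.3 = 3.3; true-score variance = 1.66 + 1.3 = 2.96; composite reliability = 0.8970.
Max component reliability = 0.9300.
Difference = 0.8970 − 0.9300 = -0.033.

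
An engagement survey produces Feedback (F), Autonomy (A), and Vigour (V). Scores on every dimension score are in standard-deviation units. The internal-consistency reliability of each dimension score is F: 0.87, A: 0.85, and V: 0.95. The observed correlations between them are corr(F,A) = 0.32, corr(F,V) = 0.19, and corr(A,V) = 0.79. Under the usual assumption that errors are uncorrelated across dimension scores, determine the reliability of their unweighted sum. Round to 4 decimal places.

0.9411

Var(F+A+V) = 3 + 2·[0.32 + 0.19 + 0.79] = 3 + 2.6 = 5.6.
Because errors are independent across components, Cov(Tᵢ,Tⱼ) = Cov(Xᵢ,Xⱼ); the off-diagonal part of the true-score variance is the same as above.
True-score variance = [0.87 + 0.85 + 0.95] + 2.6 = 2.67 + 2.6 = 5.27.
Reliability = 5.27 / 5.6 = 0.9411.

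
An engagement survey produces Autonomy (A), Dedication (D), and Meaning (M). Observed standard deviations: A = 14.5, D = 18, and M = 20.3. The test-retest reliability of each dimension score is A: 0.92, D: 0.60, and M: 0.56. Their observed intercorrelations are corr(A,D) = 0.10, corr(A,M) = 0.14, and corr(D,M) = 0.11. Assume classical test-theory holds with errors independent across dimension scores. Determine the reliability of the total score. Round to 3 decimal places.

Var(A+D+M) = 14.5² + 18² + 20.3² + 2·[14.5·18·0.10 + 14.5·20.3·0.14 + 18·20.3·0.11] = 946.34 + 215.006 = 1161.35.
Under uncorrelated errors the observed covariances equal the true-score covariances, so only the own-variance terms attenuate.
True-score variance = [14.5²·0.92 + 18²·0.60 + 20.3²·0.56] + 215.006 = 618.6 + 215.006 = 833.606.
Reliability = 833.606 / 1161.35 = 0.718.

0.718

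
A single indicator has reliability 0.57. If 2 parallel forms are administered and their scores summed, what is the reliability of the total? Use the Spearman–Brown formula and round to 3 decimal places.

ρ_k = kρ / (1 + (k−1)ρ) = 2·0.57 / (1 + 1·0.57) = 1.140 / 1.570 = 0.726.

0.726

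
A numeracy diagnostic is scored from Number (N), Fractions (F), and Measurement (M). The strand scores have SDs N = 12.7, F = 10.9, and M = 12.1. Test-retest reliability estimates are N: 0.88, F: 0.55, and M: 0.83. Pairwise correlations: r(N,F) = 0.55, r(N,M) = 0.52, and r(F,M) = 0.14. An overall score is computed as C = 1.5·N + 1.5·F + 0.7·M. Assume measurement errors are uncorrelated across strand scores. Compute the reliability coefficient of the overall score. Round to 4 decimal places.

0.8593

Var(C) = 1.5²·12.7² + 1.5²·10.9² + 0.7²·12.1² + 2·[2.25·12.7·10.9·0.55 + 1.05·12.7·12.1·0.52 + 1.05·10.9·12.1·0.14] = 701.966 + 549.198 = 1251.16.
With uncorrelated errors the cross-covariances are all true-score covariance, so they carry over unchanged; only the diagonal terms shrink to ρᵢσᵢ².
True-score variance = [1.5²·12.7²·0.88 + 1.5²·10.9²·0.55 + 0.7²·12.1²·0.83] + 549.198 = 525.927 + 549.198 = 1075.12.
Reliability = 1075.12 / 1251.16 = 0.8593.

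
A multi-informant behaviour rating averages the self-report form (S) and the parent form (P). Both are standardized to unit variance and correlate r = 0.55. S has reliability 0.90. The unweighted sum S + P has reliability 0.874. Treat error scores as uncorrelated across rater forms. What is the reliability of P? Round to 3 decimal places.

Var(S+P) = 2 + 2·0.55 = 3.100.
True-score variance = ρ_S + ρ_P + 2·0.55, so 0.874 = (0.90 + ρ_P + 1.10) / 3.100.
ρ_P = 0.874·3.100 − 0.90 − 1.10 = 0.709.

0.709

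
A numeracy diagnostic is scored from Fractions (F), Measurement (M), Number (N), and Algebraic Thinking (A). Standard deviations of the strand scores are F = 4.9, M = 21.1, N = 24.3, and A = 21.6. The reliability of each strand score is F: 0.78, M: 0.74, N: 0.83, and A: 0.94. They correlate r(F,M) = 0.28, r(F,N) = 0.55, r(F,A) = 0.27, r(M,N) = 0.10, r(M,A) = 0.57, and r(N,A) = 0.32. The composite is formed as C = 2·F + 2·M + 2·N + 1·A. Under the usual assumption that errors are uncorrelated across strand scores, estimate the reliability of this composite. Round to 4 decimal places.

0.8813

Var(C) = 2²·4.9² + 2²·21.1² + 2²·24.3² + 21.6² + 2·[4·4.9·21.1·0.28 + 4·4.9·24.3·0.55 + 2·4.9·21.6·0.27 + 4·21.1·24.3·0.10 + 2·21.1·21.6·0.57 + 2·24.3·21.6·0.32] = 4705.4 + 2990.97 = 7696.37.
With uncorrelated errors the cross-covariances are all true-score covariance, so they carry over unchanged; only the diagonal terms shrink to ρᵢσᵢ².
True-score variance = [2²·4.9²·0.78 + 2²·21.1²·0.74 + 2²·24.3²·0.83 + 21.6²·0.94] + 2990.97 = 3791.73 + 2990.97 = 6782.7.
Reliability = 6782.7 / 7696.37 = 0.8813.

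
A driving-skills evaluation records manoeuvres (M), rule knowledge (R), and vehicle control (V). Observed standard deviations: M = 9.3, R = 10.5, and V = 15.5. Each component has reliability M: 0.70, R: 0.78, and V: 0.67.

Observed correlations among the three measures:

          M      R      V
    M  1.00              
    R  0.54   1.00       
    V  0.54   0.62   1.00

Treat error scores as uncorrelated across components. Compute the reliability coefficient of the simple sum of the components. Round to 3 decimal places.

0.856

Var(M+R+V) = 9.3² + 10.5² + 15.5² + 2·[9.3·10.5·0.54 + 9.3·15.5·0.54 + 10.5·15.5·0.62] = 436.99 + 462.954 = 899.944.
With uncorrelated errors the cross-covariances are all true-score covariance, so they carry over unchanged; only the diagonal terms shrink to ρᵢσᵢ².
True-score variance = [9.3²·0.70 + 10.5²·0.78 + 15.5²·0.67] + 462.954 = 307.505 + 462.954 = 770.459.
Reliability = 770.459 / 899.944 = 0.856.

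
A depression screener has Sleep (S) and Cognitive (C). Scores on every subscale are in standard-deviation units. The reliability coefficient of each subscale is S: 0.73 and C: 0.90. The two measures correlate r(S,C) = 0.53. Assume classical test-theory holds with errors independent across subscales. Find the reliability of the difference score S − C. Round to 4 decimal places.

0.6064

Var(S−C) = 1 + 1 − 2·0.53 = 2 − 1.06 = 0.94.
With uncorrelated errors the cross-covariances are all true-score covariance, so they carry over unchanged; only the diagonal terms shrink to ρᵢσᵢ².
True-score variance = [0.73 + 0.90] − 1.06 = 1.63 − 1.06 = 0.57.
Reliability = 0.57 / 0.94 = 0.6064.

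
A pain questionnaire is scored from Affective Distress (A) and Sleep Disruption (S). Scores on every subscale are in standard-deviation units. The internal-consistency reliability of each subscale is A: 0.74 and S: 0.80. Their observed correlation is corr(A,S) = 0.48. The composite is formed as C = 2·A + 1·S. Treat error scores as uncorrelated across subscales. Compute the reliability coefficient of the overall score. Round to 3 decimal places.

0.821

Var(C) = 2² + 1 + 2·[2·0.48] = 5 + 1.92 = 6.92.
With uncorrelated errors the cross-covariances are all true-score covariance, so they carry over unchanged; only the diagonal terms shrink to ρᵢσᵢ².
True-score variance = [2²·0.74 + 0.80] + 1.92 = 3.76 + 1.92 = 5.68.
Reliability = 5.68 / 6.92 = 0.821.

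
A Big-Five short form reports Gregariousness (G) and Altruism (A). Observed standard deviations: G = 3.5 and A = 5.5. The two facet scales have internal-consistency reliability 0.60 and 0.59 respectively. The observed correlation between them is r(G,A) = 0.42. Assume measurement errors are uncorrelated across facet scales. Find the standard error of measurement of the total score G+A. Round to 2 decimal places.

Var(total) = 42.5 + 16.17 = 58.67.
True-score variance = 25.1975 + 16.17 = 41.3675, so reliability = 0.7051.
Error variance = 58.67 − 41.3675 = 17.3025; SEM = √17.3025 = 4.16.

4.16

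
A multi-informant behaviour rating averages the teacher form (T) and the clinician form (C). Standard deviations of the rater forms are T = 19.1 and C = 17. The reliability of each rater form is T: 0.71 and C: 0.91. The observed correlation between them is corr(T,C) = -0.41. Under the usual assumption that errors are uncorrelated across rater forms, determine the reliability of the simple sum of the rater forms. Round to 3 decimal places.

0.660

Var(T+C) = 19.1² + 17² + 2·[19.1·17·(-0.41)] = 653.81 − 266.254 = 387.556.
Because errors are independent across components, Cov(Tᵢ,Tⱼ) = Cov(Xᵢ,Xⱼ); the off-diagonal part of the true-score variance is the same as above.
True-score variance = [19.1²·0.71 + 17²·0.91] − 266.254 = 522.005 − 266.254 = 255.751.
Reliability = 255.751 / 387.556 = 0.660.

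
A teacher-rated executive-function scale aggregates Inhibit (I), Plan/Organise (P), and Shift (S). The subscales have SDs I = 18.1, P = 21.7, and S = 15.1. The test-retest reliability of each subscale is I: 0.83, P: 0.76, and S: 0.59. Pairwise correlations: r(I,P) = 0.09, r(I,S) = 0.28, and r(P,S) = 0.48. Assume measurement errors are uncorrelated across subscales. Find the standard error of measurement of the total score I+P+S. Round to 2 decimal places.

16.19

Var(total) = 1026.51 + 538.315 = 1564.83.
True-score variance = 764.319 + 538.315 = 1302.63, so reliability = 0.8324.
Error variance = 1564.83 − 1302.63 = 262.191; SEM = √262.191 = 16.19.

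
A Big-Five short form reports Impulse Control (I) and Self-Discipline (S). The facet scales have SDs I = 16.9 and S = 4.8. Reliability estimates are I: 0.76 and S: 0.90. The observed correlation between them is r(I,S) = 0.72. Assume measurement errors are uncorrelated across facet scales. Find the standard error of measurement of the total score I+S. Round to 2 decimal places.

8.42

Var(total) = 308.65 + 116.813 = 425.463.
True-score variance = 237.8 + 116.813 = 354.612, so reliability = 0.8335.
Error variance = 425.463 − 354.612 = 70.8504; SEM = √70.8504 = 8.42.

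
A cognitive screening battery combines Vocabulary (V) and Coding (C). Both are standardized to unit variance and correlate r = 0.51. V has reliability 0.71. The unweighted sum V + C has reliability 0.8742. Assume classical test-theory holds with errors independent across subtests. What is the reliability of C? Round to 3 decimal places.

0.910

Var(V+C) = 2 + 2·0.51 = 3.020.
True-score variance = ρ_V + ρ_C + 2·0.51, so 0.8742 = (0.71 + ρ_C + 1.02) / 3.020.
ρ_C = 0.8742·3.020 − 0.71 − 1.02 = 0.910.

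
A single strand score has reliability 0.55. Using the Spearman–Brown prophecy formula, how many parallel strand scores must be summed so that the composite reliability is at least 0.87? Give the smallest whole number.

6

k ≥ ρ*(1−ρ₁)/(ρ₁(1−ρ*)) = 0.87·0.45 / (0.55·0.13) = 5.476.
Smallest integer k = 6.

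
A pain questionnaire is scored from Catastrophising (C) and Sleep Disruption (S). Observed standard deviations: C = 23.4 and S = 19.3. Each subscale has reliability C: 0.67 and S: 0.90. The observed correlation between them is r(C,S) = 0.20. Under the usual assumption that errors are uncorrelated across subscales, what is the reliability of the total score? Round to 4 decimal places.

Var(C+S) = 23.4² + 19.3² + 2·[23.4·19.3·0.20] = 920.05 + 180.648 = 1100.7.
Because errors are independent across components, Cov(Tᵢ,Tⱼ) = Cov(Xᵢ,Xⱼ); the off-diagonal part of the true-score variance is the same as above.
True-score variance = [23.4²·0.67 + 19.3²·0.90] + 180.648 = 702.106 + 180.648 = 882.754.
Reliability = 882.754 / 1100.7 = 0.8020.

0.8020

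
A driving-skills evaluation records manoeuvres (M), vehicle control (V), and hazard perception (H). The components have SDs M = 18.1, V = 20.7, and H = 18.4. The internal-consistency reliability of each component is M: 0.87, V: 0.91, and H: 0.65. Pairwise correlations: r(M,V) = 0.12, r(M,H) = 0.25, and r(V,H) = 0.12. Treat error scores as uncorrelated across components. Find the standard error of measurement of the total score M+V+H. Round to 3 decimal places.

14.130

Var(total) = 1094.66 + 347.852 = 1442.51.
True-score variance = 895.011 + 347.852 = 1242.86, so reliability = 0.8616.
Error variance = 1442.51 − 1242.86 = 199.649; SEM = √199.649 = 14.130.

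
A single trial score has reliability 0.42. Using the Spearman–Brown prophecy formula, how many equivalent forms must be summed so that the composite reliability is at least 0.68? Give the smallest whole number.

3

k ≥ ρ*(1−ρ₁)/(ρ₁(1−ρ*)) = 0.68·0.58 / (0.42·0.32) = 2.935.
Smallest integer k = 3.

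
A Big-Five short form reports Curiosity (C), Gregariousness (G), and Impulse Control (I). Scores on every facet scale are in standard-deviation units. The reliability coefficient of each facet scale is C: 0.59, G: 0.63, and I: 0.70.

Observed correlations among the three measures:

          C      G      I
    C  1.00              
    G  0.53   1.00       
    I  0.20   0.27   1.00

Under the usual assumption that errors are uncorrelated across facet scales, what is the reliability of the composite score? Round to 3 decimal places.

Var(C+G+I) = 3 + 2·[0.53 + 0.20 + 0.27] = 3 + 2 = 5.
Because errors are independent across components, Cov(Tᵢ,Tⱼ) = Cov(Xᵢ,Xⱼ); the off-diagonal part of the true-score variance is the same as above.
True-score variance = [0.59 + 0.63 + 0.70] + 2 = 1.92 + 2 = 3.92.
Reliability = 3.92 / 5 = 0.784.

0.784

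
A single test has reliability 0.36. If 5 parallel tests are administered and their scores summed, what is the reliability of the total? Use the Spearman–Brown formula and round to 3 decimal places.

0.738

ρ_k = kρ / (1 + (k−1)ρ) = 5·0.36 / (1 + 4·0.36) = 1.800 / 2.440 = 0.738.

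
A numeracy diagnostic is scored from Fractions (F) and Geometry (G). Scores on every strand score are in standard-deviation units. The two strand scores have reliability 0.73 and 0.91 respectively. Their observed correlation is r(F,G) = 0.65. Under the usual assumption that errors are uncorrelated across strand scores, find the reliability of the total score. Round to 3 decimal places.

0.891

Var(F+G) = 2 + 2·[0.65] = 2 + 1.3 = 3.3.
Because errors are independent across components, Cov(Tᵢ,Tⱼ) = Cov(Xᵢ,Xⱼ); the off-diagonal part of the true-score variance is the same as above.
True-score variance = [0.73 + 0.91] + 1.3 = 1.64 + 1.3 = 2.94.
Reliability = 2.94 / 3.3 = 0.891.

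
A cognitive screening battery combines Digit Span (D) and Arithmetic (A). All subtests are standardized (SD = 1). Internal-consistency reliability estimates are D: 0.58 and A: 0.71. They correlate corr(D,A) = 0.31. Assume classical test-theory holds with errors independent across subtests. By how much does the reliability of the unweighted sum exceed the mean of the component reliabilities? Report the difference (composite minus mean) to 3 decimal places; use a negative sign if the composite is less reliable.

Var(sum) = 2 + 0.62 = 2.62; true-score variance = 1.29 + 0.62 = 1.91; composite reliability = 0.7290.
Mean component reliability = 0.6450.
Difference = 0.7290 − 0.6450 = 0.084.

0.084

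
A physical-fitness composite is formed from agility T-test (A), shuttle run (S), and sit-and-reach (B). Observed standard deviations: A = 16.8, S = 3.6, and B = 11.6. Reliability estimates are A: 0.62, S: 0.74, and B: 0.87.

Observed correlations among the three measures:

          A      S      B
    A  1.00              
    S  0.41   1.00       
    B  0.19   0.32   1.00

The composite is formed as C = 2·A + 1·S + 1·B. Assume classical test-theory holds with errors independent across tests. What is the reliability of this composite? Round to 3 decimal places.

Var(C) = 2²·16.8² + 3.6² + 11.6² + 2·[2·16.8·3.6·0.41 + 2·16.8·11.6·0.19 + 3.6·11.6·0.32] = 1276.48 + 274.022 = 1550.5.
Under uncorrelated errors the observed covariances equal the true-score covariances, so only the own-variance terms attenuate.
True-score variance = [2²·16.8²·0.62 + 3.6²·0.74 + 11.6²·0.87] + 274.022 = 826.613 + 274.022 = 1100.64.
Reliability = 1100.64 / 1550.5 = 0.710.

0.710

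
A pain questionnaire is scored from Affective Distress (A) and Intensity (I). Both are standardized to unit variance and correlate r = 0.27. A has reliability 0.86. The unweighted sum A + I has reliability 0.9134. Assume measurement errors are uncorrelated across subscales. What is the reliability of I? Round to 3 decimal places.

Var(A+I) = 2 + 2·0.27 = 2.540.
True-score variance = ρ_A + ρ_I + 2·0.27, so 0.9134 = (0.86 + ρ_I + 0.54) / 2.540.
ρ_I = 0.9134·2.540 − 0.86 − 0.54 = 0.920.

0.920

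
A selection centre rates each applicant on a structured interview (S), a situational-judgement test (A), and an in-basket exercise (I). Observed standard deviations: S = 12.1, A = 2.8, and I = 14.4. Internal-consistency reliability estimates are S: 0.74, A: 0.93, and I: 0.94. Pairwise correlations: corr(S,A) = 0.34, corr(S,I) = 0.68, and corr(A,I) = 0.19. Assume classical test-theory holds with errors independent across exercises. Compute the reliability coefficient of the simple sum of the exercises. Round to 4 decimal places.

Var(S+A+I) = 12.1² + 2.8² + 14.4² + 2·[12.1·2.8·0.34 + 12.1·14.4·0.68 + 2.8·14.4·0.19] = 361.61 + 275.326 = 636.936.
Because errors are independent across components, Cov(Tᵢ,Tⱼ) = Cov(Xᵢ,Xⱼ); the off-diagonal part of the true-score variance is the same as above.
True-score variance = [12.1²·0.74 + 2.8²·0.93 + 14.4²·0.94] + 275.326 = 310.553 + 275.326 = 585.879.
Reliability = 585.879 / 636.936 = 0.9198.

0.9198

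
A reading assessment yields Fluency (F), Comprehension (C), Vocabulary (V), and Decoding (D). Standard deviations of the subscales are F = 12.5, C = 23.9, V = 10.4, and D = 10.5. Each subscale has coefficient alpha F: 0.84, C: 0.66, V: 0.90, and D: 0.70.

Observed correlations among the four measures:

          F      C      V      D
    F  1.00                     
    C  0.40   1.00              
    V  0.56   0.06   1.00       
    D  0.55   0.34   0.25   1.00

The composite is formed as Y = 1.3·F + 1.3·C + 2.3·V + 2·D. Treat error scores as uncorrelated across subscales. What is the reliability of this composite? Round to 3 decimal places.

Var(Y) = 1.3²·12.5² + 1.3²·23.9² + 2.3²·10.4² + 2²·10.5² + 2·[1.69·12.5·23.9·0.40 + 2.99·12.5·10.4·0.56 + 2.6·12.5·10.5·0.55 + 2.99·23.9·10.4·0.06 + 2.6·23.9·10.5·0.34 + 4.6·10.4·10.5·0.25] = 2242.57 + 1998.65 = 4241.23.
Under uncorrelated errors the observed covariances equal the true-score covariances, so only the own-variance terms attenuate.
True-score variance = [1.3²·12.5²·0.84 + 1.3²·23.9²·0.66 + 2.3²·10.4²·0.90 + 2²·10.5²·0.70] + 1998.65 = 1682.59 + 1998.65 = 3681.24.
Reliability = 3681.24 / 4241.23 = 0.868.

0.868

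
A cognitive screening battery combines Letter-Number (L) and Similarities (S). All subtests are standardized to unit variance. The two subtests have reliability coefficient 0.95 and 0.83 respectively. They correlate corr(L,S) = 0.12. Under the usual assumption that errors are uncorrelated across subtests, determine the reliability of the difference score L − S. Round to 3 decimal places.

0.875

Var(L−S) = 1 + 1 − 2·0.12 = 2 − 0.24 = 1.76.
Under uncorrelated errors the observed covariances equal the true-score covariances, so only the own-variance terms attenuate.
True-score variance = [0.95 + 0.83] − 0.24 = 1.78 − 0.24 = 1.54.
Reliability = 1.54 / 1.76 = 0.875.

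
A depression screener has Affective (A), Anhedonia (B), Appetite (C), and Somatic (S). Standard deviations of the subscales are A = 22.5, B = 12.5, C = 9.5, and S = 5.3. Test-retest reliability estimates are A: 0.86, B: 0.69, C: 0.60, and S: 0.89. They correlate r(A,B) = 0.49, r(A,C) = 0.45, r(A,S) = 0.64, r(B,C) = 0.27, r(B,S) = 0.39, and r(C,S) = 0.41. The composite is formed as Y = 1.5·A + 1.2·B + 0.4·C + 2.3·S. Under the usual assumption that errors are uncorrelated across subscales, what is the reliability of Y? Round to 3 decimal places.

0.913

Var(Y) = 1.5²·22.5² + 1.2²·12.5² + 0.4²·9.5² + 2.3²·5.3² + 2·[1.8·22.5·12.5·0.49 + 0.6·22.5·9.5·0.45 + 3.45·22.5·5.3·0.64 + 0.48·12.5·9.5·0.27 + 2.76·12.5·5.3·0.39 + 0.92·9.5·5.3·0.41] = 1527.1 + 1349.55 = 2876.64.
Because errors are independent across components, Cov(Tᵢ,Tⱼ) = Cov(Xᵢ,Xⱼ); the off-diagonal part of the true-score variance is the same as above.
True-score variance = [1.5²·22.5²·0.86 + 1.2²·12.5²·0.69 + 0.4²·9.5²·0.60 + 2.3²·5.3²·0.89] + 1349.55 = 1275.76 + 1349.55 = 2625.3.
Reliability = 2625.3 / 2876.64 = 0.913.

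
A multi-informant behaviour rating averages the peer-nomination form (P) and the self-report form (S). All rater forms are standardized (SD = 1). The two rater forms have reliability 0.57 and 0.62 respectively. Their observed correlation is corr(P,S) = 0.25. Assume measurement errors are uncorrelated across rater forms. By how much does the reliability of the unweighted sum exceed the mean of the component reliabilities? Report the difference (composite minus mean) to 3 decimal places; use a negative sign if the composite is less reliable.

Var(sum) = 2 + 0.5 = 2.5; true-score variance = 1.19 + 0.5 = 1.69; composite reliability = 0.6760.
Mean component reliability = 0.5950.
Difference = 0.6760 − 0.5950 = 0.081.

0.081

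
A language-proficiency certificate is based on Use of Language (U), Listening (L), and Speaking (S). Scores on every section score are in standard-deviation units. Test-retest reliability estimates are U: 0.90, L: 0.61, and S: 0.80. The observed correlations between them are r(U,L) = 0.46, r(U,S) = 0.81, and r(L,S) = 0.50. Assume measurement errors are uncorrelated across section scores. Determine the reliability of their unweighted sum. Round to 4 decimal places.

0.8945

Var(U+L+S) = 3 + 2·[0.46 + 0.81 + 0.50] = 3 + 3.54 = 6.54.
With uncorrelated errors the cross-covariances are all true-score covariance, so they carry over unchanged; only the diagonal terms shrink to ρᵢσᵢ².
True-score variance = [0.90 + 0.61 + 0.80] + 3.54 = 2.31 + 3.54 = 5.85.
Reliability = 5.85 / 6.54 = 0.8945.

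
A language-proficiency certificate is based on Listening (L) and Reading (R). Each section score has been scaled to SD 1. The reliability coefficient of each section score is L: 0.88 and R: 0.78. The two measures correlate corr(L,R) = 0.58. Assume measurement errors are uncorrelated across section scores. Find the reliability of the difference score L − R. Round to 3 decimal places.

Var(L−R) = 1 + 1 − 2·0.58 = 2 − 1.16 = 0.84.
With uncorrelated errors the cross-covariances are all true-score covariance, so they carry over unchanged; only the diagonal terms shrink to ρᵢσᵢ².
True-score variance = [0.88 + 0.78] − 1.16 = 1.66 − 1.16 = 0.5.
Reliability = 0.5 / 0.84 = 0.595.

0.595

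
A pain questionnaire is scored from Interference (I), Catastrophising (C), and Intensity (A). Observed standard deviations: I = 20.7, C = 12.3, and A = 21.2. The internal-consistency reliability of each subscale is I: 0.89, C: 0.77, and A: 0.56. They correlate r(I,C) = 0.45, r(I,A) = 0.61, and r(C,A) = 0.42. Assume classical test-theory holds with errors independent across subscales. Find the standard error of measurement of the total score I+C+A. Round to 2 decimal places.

Var(total) = 1029.22 + 983.572 = 2012.79.
True-score variance = 749.536 + 983.572 = 1733.11, so reliability = 0.8610.
Error variance = 2012.79 − 1733.11 = 279.684; SEM = √279.684 = 16.72.

16.72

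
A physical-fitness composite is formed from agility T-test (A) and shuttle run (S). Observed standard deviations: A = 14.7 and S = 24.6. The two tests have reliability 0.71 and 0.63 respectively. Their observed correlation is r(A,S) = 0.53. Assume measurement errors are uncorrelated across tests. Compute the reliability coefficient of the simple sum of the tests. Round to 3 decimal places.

0.762

Var(A+S) = 14.7² + 24.6² + 2·[14.7·24.6·0.53] = 821.25 + 383.317 = 1204.57.
Under uncorrelated errors the observed covariances equal the true-score covariances, so only the own-variance terms attenuate.
True-score variance = [14.7²·0.71 + 24.6²·0.63] + 383.317 = 534.675 + 383.317 = 917.992.
Reliability = 917.992 / 1204.57 = 0.762.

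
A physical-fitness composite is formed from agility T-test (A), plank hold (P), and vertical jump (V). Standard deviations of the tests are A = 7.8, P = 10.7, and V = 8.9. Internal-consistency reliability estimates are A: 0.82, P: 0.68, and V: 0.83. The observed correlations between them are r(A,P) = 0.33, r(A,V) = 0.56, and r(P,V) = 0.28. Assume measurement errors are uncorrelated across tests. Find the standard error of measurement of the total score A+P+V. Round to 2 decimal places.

Var(total) = 254.54 + 186.163 = 440.703.
True-score variance = 193.486 + 186.163 = 379.649, so reliability = 0.8615.
Error variance = 440.703 − 379.649 = 61.0537; SEM = √61.0537 = 7.81.

7.81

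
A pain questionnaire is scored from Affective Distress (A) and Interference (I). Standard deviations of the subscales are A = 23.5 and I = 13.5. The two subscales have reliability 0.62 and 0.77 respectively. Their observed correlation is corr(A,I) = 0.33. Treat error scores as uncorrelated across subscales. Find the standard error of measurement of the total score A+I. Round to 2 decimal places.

15.87

Var(total) = 734.5 + 209.385 = 943.885.
True-score variance = 482.727 + 209.385 = 692.112, so reliability = 0.7333.
Error variance = 943.885 − 692.112 = 251.773; SEM = √251.773 = 15.87.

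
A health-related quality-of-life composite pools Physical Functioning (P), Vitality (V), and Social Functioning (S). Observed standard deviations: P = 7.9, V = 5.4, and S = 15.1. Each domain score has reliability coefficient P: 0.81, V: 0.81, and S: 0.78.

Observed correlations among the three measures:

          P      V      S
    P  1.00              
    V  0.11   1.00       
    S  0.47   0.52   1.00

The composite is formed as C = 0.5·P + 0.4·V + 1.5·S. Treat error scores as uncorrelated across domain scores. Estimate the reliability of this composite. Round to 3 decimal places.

0.826

Var(C) = 0.5²·7.9² + 0.4²·5.4² + 1.5²·15.1² + 2·[0.2·7.9·5.4·0.11 + 0.75·7.9·15.1·0.47 + 0.6·5.4·15.1·0.52] = 533.291 + 136.857 = 670.148.
Under uncorrelated errors the observed covariances equal the true-score covariances, so only the own-variance terms attenuate.
True-score variance = [0.5²·7.9²·0.81 + 0.4²·5.4²·0.81 + 1.5²·15.1²·0.78] + 136.857 = 416.575 + 136.857 = 553.432.
Reliability = 553.432 / 670.148 = 0.826.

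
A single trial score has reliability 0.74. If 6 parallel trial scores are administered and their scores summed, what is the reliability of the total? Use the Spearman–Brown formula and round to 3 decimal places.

0.945

ρ_k = kρ / (1 + (k−1)ρ) = 6·0.74 / (1 + 5·0.74) = 4.440 / 4.700 = 0.945.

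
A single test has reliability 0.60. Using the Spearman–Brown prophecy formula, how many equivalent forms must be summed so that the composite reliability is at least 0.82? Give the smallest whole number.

4

k ≥ ρ*(1−ρ₁)/(ρ₁(1−ρ*)) = 0.82·0.40 / (0.60·0.18) = 3.037.
Smallest integer k = 4.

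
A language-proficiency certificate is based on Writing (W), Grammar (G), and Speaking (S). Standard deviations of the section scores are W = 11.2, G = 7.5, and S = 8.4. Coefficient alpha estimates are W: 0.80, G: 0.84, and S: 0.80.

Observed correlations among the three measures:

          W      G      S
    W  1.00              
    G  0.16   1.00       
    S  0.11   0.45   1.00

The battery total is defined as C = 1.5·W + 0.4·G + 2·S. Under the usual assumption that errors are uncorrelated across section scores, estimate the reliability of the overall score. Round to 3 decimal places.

Var(C) = 1.5²·11.2² + 0.4²·7.5² + 2²·8.4² + 2·[0.6·11.2·7.5·0.16 + 3·11.2·8.4·0.11 + 0.8·7.5·8.4·0.45] = 573.48 + 123.581 = 697.061.
With uncorrelated errors the cross-covariances are all true-score covariance, so they carry over unchanged; only the diagonal terms shrink to ρᵢσᵢ².
True-score variance = [1.5²·11.2²·0.80 + 0.4²·7.5²·0.84 + 2²·8.4²·0.80] + 123.581 = 459.144 + 123.581 = 582.725.
Reliability = 582.725 / 697.061 = 0.836.

0.836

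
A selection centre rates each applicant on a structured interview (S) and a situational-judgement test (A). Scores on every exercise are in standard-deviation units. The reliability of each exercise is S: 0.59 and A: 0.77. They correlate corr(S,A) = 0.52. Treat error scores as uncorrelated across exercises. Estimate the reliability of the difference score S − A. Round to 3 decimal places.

Var(S−A) = 1 + 1 − 2·0.52 = 2 − 1.04 = 0.96.
With uncorrelated errors the cross-covariances are all true-score covariance, so they carry over unchanged; only the diagonal terms shrink to ρᵢσᵢ².
True-score variance = [0.59 + 0.77] − 1.04 = 1.36 − 1.04 = 0.32.
Reliability = 0.32 / 0.96 = 0.333.

0.333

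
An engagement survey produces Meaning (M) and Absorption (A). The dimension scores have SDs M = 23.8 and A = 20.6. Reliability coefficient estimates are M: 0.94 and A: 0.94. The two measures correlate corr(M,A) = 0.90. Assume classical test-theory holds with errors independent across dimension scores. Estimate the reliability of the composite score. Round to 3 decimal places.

0.968

Var(M+A) = 23.8² + 20.6² + 2·[23.8·20.6·0.90] = 990.8 + 882.504 = 1873.3.
With uncorrelated errors the cross-covariances are all true-score covariance, so they carry over unchanged; only the diagonal terms shrink to ρᵢσᵢ².
True-score variance = [23.8²·0.94 + 20.6²·0.94] + 882.504 = 931.352 + 882.504 = 1813.86.
Reliability = 1813.86 / 1873.3 = 0.968.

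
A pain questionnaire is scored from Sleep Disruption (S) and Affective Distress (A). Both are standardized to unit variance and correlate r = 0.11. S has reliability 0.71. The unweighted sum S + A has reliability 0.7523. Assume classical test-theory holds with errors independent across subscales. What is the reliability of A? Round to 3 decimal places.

Var(S+A) = 2 + 2·0.11 = 2.220.
True-score variance = ρ_S + ρ_A + 2·0.11, so 0.7523 = (0.71 + ρ_A + 0.22) / 2.220.
ρ_A = 0.7523·2.220 − 0.71 − 0.22 = 0.740.

0.740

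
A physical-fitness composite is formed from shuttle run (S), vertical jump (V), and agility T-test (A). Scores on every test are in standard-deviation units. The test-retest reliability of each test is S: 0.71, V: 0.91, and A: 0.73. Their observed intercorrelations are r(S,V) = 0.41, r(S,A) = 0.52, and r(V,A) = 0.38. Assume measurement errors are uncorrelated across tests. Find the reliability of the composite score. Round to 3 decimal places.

0.884

Var(S+V+A) = 3 + 2·[0.41 + 0.52 + 0.38] = 3 + 2.62 = 5.62.
Because errors are independent across components, Cov(Tᵢ,Tⱼ) = Cov(Xᵢ,Xⱼ); the off-diagonal part of the true-score variance is the same as above.
True-score variance = [0.71 + 0.91 + 0.73] + 2.62 = 2.35 + 2.62 = 4.97.
Reliability = 4.97 / 5.62 = 0.884.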